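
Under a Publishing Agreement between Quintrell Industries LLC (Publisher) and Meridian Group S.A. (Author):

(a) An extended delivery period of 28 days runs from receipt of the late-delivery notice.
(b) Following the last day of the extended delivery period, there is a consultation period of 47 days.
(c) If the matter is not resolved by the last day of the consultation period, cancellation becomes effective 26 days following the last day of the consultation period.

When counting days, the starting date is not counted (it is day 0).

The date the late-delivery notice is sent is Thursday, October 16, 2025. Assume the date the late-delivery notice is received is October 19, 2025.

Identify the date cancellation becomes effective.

The last day of the extended delivery period: October 19, 2025 + 28 days = November 16, 2025.
The last day of the consultation period: 47 calendar days after November 16, 2025 is January 2, 2026.
The date cancellation becomes effective: January 2, 2026 + 26 days = January 28, 2026.

January 28, 2026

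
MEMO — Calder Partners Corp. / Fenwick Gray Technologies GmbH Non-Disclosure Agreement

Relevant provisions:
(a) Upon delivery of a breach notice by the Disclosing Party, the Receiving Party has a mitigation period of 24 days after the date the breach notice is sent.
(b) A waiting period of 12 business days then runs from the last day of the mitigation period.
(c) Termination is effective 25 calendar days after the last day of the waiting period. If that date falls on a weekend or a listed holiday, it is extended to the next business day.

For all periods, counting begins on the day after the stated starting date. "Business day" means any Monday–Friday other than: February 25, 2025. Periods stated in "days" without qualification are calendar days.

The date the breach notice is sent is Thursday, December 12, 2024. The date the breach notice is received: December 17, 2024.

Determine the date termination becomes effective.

February 17, 2025

Adding 24 calendar days to December 12, 2024 gives January 5, 2025, which is the last day of the mitigation period.
The last day of the waiting period: 12 business days after Sunday, January 5, 2025, skipping weekends — Jan 6, Jan 7, Jan 8, Jan 9, …, Jan 17, Jan 20, Jan 21 — lands on Tuesday, January 21, 2025.
The date termination becomes effective: 25 calendar days after January 21, 2025 is February 15, 2025. That falls on a Saturday, so it rolls to the next business day, Monday, February 17, 2025.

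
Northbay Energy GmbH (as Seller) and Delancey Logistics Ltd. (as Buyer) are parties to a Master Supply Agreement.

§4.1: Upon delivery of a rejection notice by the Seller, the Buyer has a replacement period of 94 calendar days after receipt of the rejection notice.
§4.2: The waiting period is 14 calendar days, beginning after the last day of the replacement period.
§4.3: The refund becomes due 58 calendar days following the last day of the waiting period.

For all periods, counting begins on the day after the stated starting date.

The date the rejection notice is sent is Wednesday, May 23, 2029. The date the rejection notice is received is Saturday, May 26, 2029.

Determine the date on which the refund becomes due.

Nov 8, 2029

The last day of the replacement period: May 26, 2029 + 94 days = Aug 28, 2029.
The last day of the waiting period: Aug 28, 2029 + 14 days = Sep 11, 2029.
The date on which the refund becomes due: 58 calendar days after Sep 11, 2029 is Nov 8, 2029.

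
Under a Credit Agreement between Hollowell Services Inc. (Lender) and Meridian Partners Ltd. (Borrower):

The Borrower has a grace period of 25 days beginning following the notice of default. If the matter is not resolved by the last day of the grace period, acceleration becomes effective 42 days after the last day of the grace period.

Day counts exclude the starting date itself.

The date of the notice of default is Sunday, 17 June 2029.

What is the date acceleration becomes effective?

Adding 25 calendar days to 17 June 2029 gives 12 July 2029, which is the last day of the grace period.
The date acceleration becomes effective: 12 July 2029 + 42 days = 23 August 2029.

23 August 2029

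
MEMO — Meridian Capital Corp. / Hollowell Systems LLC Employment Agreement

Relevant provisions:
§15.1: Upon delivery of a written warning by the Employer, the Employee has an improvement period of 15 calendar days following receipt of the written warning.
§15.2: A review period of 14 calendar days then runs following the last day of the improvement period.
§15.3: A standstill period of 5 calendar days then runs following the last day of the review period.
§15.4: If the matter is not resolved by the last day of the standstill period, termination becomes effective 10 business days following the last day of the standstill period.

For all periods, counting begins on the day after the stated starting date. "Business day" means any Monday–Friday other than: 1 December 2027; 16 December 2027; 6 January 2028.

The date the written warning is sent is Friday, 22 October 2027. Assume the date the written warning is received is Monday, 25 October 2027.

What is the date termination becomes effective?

13 December 2027

The last day of the improvement period: 25 October 2027 + 15 days = 9 November 2027.
The last day of the review period: 14 calendar days after 9 November 2027 is 23 November 2027.
Adding 5 calendar days to 23 November 2027 gives 28 November 2027, which is the last day of the standstill period.
The date termination becomes effective: 10 business days after Sunday, 28 November 2027, skipping weekends and the listed holiday on Dec 1 — Nov 29, Nov 30, Dec 2, Dec 3, Dec 6, Dec 7, Dec 8, Dec 9, Dec 10, Dec 13 — lands on Monday, 13 December 2027.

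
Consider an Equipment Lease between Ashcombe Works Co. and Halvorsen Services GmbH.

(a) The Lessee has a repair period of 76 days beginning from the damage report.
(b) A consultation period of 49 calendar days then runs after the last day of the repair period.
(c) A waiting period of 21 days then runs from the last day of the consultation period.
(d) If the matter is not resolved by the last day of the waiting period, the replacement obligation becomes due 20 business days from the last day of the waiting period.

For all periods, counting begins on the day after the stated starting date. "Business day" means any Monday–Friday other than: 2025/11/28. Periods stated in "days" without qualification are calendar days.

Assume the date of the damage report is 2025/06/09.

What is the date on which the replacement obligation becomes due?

The last day of the repair period: 2025/06/09 + 76 days = 2025/08/24.
Adding 49 calendar days to 2025/08/24 gives 2025/10/12, which is the last day of the consultation period.
The last day of the waiting period: 2025/10/12 + 21 days = 2025/11/02.
From Sunday, 2025/11/02, 20 business days (Nov 3, Nov 4, Nov 5, Nov 6, …, Nov 26, Nov 27, Dec 1, skipping weekends and the listed holiday on Nov 28) brings us to Monday, 2025/12/01, which is the date on which the replacement obligation becomes due.

2025/12/01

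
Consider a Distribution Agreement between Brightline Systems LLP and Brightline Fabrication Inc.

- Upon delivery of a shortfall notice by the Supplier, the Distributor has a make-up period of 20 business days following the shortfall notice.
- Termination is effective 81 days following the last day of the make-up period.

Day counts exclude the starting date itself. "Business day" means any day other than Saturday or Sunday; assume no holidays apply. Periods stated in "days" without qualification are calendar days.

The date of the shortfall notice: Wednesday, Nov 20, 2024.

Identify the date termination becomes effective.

The last day of the make-up period: counting 20 business days from Wednesday, Nov 20, 2024 (Nov 21, Nov 22, Nov 25, Nov 26, …, Dec 16, Dec 17, Dec 18, skipping weekends) reaches Wednesday, Dec 18, 2024.
The date termination becomes effective: 81 calendar days after Dec 18, 2024 is Mar 9, 2025.

Mar 9, 2025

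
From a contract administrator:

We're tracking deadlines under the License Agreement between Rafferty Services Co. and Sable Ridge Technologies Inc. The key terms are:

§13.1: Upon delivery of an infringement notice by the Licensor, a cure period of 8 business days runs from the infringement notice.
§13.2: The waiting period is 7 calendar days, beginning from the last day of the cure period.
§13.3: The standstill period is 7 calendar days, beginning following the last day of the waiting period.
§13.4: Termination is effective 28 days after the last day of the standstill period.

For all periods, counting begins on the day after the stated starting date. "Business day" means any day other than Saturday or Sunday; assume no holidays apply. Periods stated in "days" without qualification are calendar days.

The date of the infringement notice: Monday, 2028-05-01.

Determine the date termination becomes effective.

2028-06-22

The last day of the cure period: counting 8 business days from Monday, 2028-05-01 (May 2, May 3, May 4, May 5, May 8, May 9, May 10, May 11, skipping weekends) reaches Thursday, 2028-05-11.
The last day of the waiting period: 7 calendar days after 2028-05-11 is 2028-05-18.
The last day of the standstill period: 2028-05-18 + 7 days = 2028-05-25.
The date termination becomes effective: 28 calendar days after 2028-05-25 is 2028-06-22.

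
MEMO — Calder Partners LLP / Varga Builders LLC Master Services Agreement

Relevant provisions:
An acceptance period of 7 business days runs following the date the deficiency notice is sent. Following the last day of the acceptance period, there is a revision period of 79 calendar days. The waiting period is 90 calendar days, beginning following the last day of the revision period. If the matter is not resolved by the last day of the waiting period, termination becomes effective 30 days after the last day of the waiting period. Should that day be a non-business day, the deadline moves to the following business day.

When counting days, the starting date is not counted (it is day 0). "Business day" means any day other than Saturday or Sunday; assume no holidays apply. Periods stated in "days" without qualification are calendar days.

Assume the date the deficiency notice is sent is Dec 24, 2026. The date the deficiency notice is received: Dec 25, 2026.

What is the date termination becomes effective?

From Thursday, Dec 24, 2026, 7 business days (Dec 25, Dec 28, Dec 29, Dec 30, Dec 31, Jan 1, Jan 4, skipping weekends) brings us to Monday, Jan 4, 2027, which is the last day of the acceptance period.
Adding 79 calendar days to Jan 4, 2027 gives Mar 24, 2027, which is the last day of the revision period.
The last day of the waiting period: Mar 24, 2027 + 90 days = Jun 22, 2027.
Adding 30 calendar days to Jun 22, 2027 gives Jul 22, 2027, which is the date termination becomes effective. Jul 22, 2027 is a Thursday, so no roll-forward applies.

Jul 22, 2027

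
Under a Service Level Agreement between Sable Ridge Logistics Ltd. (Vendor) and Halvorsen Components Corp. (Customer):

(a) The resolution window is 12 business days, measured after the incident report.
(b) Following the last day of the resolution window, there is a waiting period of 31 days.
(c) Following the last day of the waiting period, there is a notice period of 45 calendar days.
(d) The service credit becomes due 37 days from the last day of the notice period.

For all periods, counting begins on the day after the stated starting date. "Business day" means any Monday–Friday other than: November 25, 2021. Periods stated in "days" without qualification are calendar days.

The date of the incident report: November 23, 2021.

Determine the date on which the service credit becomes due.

The last day of the resolution window: 12 business days after Tuesday, November 23, 2021, skipping weekends and the listed holiday on Nov 25 — Nov 24, Nov 26, Nov 29, Nov 30, …, Dec 8, Dec 9, Dec 10 — lands on Friday, December 10, 2021.
Adding 31 calendar days to December 10, 2021 gives January 10, 2022, which is the last day of the waiting period.
The last day of the notice period: 45 calendar days after January 10, 2022 is February 24, 2022.
The date on which the service credit becomes due: February 24, 2022 + 37 days = April 2, 2022.

April 2, 2022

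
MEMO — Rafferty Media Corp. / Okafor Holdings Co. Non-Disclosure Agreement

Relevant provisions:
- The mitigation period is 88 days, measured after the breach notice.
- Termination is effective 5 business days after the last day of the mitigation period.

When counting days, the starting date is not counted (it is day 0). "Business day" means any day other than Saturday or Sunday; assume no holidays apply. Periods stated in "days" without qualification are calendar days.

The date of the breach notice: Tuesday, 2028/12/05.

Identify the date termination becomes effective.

2029/03/09

The last day of the mitigation period: 2028/12/05 + 88 days = 2029/03/03.
The date termination becomes effective: 5 business days after Saturday, 2029/03/03, skipping weekends — Mar 5, Mar 6, Mar 7, Mar 8, Mar 9 — lands on Friday, 2029/03/09.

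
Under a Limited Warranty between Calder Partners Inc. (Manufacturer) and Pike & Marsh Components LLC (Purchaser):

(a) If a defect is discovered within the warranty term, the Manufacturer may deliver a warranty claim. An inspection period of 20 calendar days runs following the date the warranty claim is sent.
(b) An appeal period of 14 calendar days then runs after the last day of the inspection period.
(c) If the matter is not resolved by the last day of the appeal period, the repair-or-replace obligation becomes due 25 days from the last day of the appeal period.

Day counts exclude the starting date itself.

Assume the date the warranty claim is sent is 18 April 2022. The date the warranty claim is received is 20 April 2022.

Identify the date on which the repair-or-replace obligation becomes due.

Adding 20 calendar days to 18 April 2022 gives 8 May 2022, which is the last day of the inspection period.
Adding 14 calendar days to 8 May 2022 gives 22 May 2022, which is the last day of the appeal period.
The date on which the repair-or-replace obligation becomes due: 22 May 2022 + 25 days = 16 June 2022.

16 June 2022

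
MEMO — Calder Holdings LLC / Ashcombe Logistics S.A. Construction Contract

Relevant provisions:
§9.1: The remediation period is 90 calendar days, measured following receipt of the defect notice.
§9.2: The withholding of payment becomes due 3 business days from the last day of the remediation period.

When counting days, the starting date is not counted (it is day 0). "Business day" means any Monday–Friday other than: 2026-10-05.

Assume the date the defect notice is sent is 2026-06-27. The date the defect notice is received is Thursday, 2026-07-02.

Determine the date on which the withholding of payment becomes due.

2026-10-06

Adding 90 calendar days to 2026-07-02 gives 2026-09-30, which is the last day of the remediation period.
From Wednesday, 2026-09-30, 3 business days (Oct 1, Oct 2, Oct 6, skipping weekends and the listed holiday on Oct 5) brings us to Tuesday, 2026-10-06, which is the date on which the withholding of payment becomes due.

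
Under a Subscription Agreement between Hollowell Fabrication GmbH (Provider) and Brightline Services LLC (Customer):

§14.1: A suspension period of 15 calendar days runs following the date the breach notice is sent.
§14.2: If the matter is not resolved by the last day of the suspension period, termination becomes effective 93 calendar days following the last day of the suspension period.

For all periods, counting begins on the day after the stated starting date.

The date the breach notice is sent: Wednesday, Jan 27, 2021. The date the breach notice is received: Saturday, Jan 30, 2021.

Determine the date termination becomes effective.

May 15, 2021

The last day of the suspension period: 15 calendar days after Jan 27, 2021 is Feb 11, 2021.
The date termination becomes effective: Feb 11, 2021 + 93 days = May 15, 2021.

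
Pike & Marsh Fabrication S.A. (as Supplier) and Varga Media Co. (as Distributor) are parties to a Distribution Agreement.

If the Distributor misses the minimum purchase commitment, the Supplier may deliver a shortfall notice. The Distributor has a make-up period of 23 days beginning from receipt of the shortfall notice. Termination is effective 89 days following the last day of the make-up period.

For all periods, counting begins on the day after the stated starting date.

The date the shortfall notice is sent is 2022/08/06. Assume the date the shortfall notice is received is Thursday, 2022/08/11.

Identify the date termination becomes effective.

Adding 23 calendar days to 2022/08/11 gives 2022/09/03, which is the last day of the make-up period.
The date termination becomes effective: 89 calendar days after 2022/09/03 is 2022/12/01.

2022/12/01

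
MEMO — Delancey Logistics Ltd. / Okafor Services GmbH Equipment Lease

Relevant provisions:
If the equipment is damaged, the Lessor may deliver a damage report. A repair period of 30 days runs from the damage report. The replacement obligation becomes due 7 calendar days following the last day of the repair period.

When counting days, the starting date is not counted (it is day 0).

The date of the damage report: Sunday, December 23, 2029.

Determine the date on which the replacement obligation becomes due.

The last day of the repair period: December 23, 2029 + 30 days = January 22, 2030.
The date on which the replacement obligation becomes due: 7 calendar days after January 22, 2030 is January 29, 2030.

January 29, 2030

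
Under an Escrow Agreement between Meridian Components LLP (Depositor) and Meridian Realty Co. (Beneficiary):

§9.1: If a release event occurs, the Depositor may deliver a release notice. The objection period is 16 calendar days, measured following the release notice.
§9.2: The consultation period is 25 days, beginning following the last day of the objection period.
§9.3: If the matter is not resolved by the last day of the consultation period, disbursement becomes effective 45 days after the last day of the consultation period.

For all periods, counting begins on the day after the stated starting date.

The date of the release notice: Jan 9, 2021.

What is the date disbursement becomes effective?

The last day of the objection period: 16 calendar days after Jan 9, 2021 is Jan 25, 2021.
The last day of the consultation period: Jan 25, 2021 + 25 days = Feb 19, 2021.
The date disbursement becomes effective: Feb 19, 2021 + 45 days = Apr 5, 2021.

Apr 5, 2021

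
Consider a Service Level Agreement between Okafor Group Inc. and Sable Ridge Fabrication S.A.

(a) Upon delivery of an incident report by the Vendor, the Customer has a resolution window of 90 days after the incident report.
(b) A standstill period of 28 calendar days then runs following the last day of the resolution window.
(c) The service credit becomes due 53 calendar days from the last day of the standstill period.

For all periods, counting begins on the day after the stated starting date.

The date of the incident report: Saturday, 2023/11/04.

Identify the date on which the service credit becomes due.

The last day of the resolution window: 2023/11/04 + 90 days = 2024/02/02.
The last day of the standstill period: 28 calendar days after 2024/02/02 is 2024/03/01.
The date on which the service credit becomes due: 2024/03/01 + 53 days = 2024/04/23.

2024/04/23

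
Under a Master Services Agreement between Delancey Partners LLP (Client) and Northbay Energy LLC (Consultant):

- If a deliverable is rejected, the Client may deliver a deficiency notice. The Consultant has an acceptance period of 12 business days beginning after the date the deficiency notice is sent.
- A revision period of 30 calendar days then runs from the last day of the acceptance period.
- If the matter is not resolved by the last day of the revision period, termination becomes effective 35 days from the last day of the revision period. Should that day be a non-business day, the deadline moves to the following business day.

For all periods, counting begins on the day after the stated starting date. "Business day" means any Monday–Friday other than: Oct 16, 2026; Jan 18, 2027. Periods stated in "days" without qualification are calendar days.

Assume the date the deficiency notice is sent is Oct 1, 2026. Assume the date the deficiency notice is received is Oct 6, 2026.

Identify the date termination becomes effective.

Dec 24, 2026

The last day of the acceptance period: counting 12 business days from Thursday, Oct 1, 2026 (Oct 2, Oct 5, Oct 6, Oct 7, …, Oct 15, Oct 19, Oct 20, skipping weekends and the listed holiday on Oct 16) reaches Tuesday, Oct 20, 2026.
Adding 30 calendar days to Oct 20, 2026 gives Nov 19, 2026, which is the last day of the revision period.
Adding 35 calendar days to Nov 19, 2026 gives Dec 24, 2026, which is the date termination becomes effective. Dec 24, 2026 is a Thursday and is not a listed holiday, so no roll-forward applies.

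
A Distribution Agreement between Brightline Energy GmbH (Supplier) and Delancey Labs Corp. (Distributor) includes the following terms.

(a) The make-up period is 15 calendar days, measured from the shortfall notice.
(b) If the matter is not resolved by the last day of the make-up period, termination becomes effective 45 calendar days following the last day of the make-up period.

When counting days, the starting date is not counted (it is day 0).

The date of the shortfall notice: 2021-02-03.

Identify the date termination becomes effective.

Adding 15 calendar days to 2021-02-03 gives 2021-02-18, which is the last day of the make-up period.
Adding 45 calendar days to 2021-02-18 gives 2021-04-04, which is the date termination becomes effective.

2021-04-04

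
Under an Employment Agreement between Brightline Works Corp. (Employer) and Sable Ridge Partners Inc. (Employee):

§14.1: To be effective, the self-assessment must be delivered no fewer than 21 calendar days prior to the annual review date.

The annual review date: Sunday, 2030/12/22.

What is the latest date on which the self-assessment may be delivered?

2030/12/01

2030/12/22 minus 21 days is 2030/12/01.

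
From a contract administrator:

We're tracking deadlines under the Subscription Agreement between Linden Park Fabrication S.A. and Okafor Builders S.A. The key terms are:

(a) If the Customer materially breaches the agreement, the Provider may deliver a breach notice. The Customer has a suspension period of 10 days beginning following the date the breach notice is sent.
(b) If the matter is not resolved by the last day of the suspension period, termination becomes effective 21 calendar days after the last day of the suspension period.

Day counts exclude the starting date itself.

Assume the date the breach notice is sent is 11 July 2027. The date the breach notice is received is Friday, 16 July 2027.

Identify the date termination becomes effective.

11 August 2027

The last day of the suspension period: 10 calendar days after 11 July 2027 is 21 July 2027.
The date termination becomes effective: 21 calendar days after 21 July 2027 is 11 August 2027.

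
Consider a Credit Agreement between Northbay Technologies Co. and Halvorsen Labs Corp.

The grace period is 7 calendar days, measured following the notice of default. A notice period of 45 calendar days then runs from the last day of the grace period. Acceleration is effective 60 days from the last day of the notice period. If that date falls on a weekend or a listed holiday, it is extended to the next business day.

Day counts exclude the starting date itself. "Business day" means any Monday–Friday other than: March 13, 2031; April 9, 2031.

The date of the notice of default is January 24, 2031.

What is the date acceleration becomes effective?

The last day of the grace period: 7 calendar days after January 24, 2031 is January 31, 2031.
The last day of the notice period: 45 calendar days after January 31, 2031 is March 17, 2031.
The date acceleration becomes effective: March 17, 2031 + 60 days = May 16, 2031. May 16, 2031 is a Friday and is not a listed holiday, so no roll-forward applies.

May 16, 2031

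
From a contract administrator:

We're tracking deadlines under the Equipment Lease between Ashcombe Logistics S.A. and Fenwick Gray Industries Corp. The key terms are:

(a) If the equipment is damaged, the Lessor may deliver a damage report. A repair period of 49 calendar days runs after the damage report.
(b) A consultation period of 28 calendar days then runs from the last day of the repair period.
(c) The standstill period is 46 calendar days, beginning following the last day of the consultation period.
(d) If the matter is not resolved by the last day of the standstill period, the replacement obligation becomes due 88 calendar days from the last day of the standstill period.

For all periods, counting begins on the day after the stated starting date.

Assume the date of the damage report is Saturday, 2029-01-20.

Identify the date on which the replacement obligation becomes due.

The last day of the repair period: 49 calendar days after 2029-01-20 is 2029-03-10.
The last day of the consultation period: 28 calendar days after 2029-03-10 is 2029-04-07.
The last day of the standstill period: 2029-04-07 + 46 days = 2029-05-23.
The date on which the replacement obligation becomes due: 88 calendar days after 2029-05-23 is 2029-08-19.

2029-08-19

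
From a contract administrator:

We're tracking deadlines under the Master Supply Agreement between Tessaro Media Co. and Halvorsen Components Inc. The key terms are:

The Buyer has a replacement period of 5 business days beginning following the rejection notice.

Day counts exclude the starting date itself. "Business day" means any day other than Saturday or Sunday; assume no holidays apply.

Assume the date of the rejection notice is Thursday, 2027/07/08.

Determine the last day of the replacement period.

The last day of the replacement period: 5 business days after Thursday, 2027/07/08, skipping weekends — Jul 9, Jul 12, Jul 13, Jul 14, Jul 15 — lands on Thursday, 2027/07/15.

2027/07/15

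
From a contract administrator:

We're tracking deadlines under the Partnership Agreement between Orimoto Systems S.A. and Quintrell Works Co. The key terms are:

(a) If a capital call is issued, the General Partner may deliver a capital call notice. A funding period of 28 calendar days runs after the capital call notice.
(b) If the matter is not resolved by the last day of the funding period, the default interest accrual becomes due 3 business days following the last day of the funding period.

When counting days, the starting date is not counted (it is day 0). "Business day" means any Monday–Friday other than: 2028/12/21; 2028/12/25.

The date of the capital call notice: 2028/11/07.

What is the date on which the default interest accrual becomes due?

2028/12/08

Adding 28 calendar days to 2028/11/07 gives 2028/12/05, which is the last day of the funding period.
The date on which the default interest accrual becomes due: 3 business days after Tuesday, 2028/12/05, skipping weekends — Dec 6, Dec 7, Dec 8 — lands on Friday, 2028/12/08.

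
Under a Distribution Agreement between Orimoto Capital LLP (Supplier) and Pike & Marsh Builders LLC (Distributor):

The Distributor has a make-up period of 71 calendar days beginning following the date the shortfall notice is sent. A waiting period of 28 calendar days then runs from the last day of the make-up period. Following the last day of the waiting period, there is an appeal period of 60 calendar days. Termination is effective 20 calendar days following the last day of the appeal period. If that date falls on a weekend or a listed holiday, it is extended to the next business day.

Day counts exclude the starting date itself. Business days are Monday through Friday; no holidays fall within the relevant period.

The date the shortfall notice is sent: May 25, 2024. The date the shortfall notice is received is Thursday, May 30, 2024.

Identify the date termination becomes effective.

November 20, 2024

Adding 71 calendar days to May 25, 2024 gives August 4, 2024, which is the last day of the make-up period.
The last day of the waiting period: 28 calendar days after August 4, 2024 is September 1, 2024.
The last day of the appeal period: 60 calendar days after September 1, 2024 is October 31, 2024.
The date termination becomes effective: October 31, 2024 + 20 days = November 20, 2024. November 20, 2024 is a Wednesday, so no roll-forward applies.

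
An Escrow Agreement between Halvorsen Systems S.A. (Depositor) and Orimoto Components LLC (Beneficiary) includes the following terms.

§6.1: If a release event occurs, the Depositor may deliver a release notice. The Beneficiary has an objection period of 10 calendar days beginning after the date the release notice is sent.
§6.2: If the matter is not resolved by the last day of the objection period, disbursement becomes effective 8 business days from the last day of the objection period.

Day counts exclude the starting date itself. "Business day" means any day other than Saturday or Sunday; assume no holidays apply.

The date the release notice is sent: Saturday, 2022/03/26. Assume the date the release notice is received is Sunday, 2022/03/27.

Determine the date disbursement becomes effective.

2022/04/15

Adding 10 calendar days to 2022/03/26 gives 2022/04/05, which is the last day of the objection period.
The date disbursement becomes effective: 8 business days after Tuesday, 2022/04/05, skipping weekends — Apr 6, Apr 7, Apr 8, Apr 11, Apr 12, Apr 13, Apr 14, Apr 15 — lands on Friday, 2022/04/15.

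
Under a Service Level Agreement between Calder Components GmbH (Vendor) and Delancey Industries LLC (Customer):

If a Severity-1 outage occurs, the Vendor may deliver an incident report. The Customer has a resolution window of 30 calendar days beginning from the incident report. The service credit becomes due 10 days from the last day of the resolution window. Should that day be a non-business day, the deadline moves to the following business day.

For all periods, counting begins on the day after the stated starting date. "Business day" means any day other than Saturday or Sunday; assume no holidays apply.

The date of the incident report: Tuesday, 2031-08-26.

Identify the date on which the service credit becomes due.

The last day of the resolution window: 2031-08-26 + 30 days = 2031-09-25.
Adding 10 calendar days to 2031-09-25 gives 2031-10-05, which is the date on which the service credit becomes due. That falls on a Sunday, so it rolls to the next business day, Monday, 2031-10-06.

2031-10-06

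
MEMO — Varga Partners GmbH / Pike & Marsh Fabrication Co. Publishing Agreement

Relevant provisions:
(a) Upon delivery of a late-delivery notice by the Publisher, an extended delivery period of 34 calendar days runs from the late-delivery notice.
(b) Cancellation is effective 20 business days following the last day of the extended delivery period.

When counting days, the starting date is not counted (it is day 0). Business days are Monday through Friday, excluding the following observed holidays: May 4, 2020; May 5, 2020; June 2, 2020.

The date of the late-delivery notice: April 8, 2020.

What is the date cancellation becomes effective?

June 10, 2020

Adding 34 calendar days to April 8, 2020 gives May 12, 2020, which is the last day of the extended delivery period.
From Tuesday, May 12, 2020, 20 business days (May 13, May 14, May 15, May 18, …, Jun 8, Jun 9, Jun 10, skipping weekends and the listed holiday on Jun 2) brings us to Wednesday, June 10, 2020, which is the date cancellation becomes effective.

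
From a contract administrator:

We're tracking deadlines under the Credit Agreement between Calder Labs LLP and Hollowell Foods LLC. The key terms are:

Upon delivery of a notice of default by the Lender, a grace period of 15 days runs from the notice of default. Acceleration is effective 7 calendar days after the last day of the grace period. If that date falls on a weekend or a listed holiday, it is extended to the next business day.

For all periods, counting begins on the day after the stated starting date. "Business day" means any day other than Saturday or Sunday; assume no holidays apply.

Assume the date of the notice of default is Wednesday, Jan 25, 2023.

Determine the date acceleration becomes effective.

Feb 16, 2023

The last day of the grace period: 15 calendar days after Jan 25, 2023 is Feb 9, 2023.
Adding 7 calendar days to Feb 9, 2023 gives Feb 16, 2023, which is the date acceleration becomes effective. Feb 16, 2023 is a Thursday, so no roll-forward applies.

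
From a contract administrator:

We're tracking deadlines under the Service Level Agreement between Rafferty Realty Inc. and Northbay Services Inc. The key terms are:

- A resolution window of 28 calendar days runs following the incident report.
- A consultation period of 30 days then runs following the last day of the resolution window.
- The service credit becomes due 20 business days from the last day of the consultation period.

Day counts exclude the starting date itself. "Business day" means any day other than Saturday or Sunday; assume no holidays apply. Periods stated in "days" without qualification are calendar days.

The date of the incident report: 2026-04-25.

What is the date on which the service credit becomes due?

2026-07-20

The last day of the resolution window: 28 calendar days after 2026-04-25 is 2026-05-23.
The last day of the consultation period: 2026-05-23 + 30 days = 2026-06-22.
From Monday, 2026-06-22, 20 business days (Jun 23, Jun 24, Jun 25, Jun 26, …, Jul 16, Jul 17, Jul 20, skipping weekends) brings us to Monday, 2026-07-20, which is the date on which the service credit becomes due.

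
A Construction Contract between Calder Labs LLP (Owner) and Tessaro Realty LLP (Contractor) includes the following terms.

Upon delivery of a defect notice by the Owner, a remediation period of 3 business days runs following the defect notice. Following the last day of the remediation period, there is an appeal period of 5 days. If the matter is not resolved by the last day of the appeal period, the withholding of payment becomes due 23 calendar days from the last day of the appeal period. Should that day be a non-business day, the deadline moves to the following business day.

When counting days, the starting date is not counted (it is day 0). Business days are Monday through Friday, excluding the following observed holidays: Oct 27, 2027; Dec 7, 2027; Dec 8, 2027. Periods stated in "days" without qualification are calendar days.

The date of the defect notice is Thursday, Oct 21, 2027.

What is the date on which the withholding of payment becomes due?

Nov 23, 2027

The last day of the remediation period: 3 business days after Thursday, Oct 21, 2027, skipping weekends — Oct 22, Oct 25, Oct 26 — lands on Tuesday, Oct 26, 2027.
Adding 5 calendar days to Oct 26, 2027 gives Oct 31, 2027, which is the last day of the appeal period.
The date on which the withholding of payment becomes due: 23 calendar days after Oct 31, 2027 is Nov 23, 2027. Nov 23, 2027 is a Tuesday and is not a listed holiday, so no roll-forward applies.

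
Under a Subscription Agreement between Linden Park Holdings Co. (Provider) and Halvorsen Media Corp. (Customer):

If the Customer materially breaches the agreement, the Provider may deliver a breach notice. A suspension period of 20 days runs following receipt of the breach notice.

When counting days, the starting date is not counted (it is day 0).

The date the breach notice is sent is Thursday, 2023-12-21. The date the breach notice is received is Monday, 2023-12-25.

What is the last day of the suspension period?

2024-01-14

The last day of the suspension period: 2023-12-25 + 20 days = 2024-01-14.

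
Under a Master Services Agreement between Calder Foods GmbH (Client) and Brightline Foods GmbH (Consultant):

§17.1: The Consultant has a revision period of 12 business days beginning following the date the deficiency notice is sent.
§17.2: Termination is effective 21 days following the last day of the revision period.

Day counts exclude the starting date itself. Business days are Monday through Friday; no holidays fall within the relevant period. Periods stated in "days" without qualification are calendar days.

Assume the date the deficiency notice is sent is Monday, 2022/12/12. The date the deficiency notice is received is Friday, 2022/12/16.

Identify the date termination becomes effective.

2023/01/18

The last day of the revision period: counting 12 business days from Monday, 2022/12/12 (Dec 13, Dec 14, Dec 15, Dec 16, …, Dec 26, Dec 27, Dec 28, skipping weekends) reaches Wednesday, 2022/12/28.
Adding 21 calendar days to 2022/12/28 gives 2023/01/18, which is the date termination becomes effective.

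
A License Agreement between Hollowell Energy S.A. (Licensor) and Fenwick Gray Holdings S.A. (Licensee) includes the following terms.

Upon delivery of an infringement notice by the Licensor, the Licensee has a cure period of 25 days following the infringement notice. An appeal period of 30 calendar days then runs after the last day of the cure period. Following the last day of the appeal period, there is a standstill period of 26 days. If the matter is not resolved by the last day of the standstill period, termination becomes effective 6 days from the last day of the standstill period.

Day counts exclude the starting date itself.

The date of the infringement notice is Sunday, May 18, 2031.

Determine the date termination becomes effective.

Adding 25 calendar days to May 18, 2031 gives June 12, 2031, which is the last day of the cure period.
The last day of the appeal period: 30 calendar days after June 12, 2031 is July 12, 2031.
The last day of the standstill period: 26 calendar days after July 12, 2031 is August 7, 2031.
Adding 6 calendar days to August 7, 2031 gives August 13, 2031, which is the date termination becomes effective.

August 13, 2031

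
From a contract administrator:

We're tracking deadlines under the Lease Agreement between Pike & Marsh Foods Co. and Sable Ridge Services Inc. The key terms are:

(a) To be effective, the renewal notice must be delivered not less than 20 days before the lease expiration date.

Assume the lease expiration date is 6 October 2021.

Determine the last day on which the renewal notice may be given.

16 September 2021

Counting back 20 calendar days from 6 October 2021 gives 16 September 2021.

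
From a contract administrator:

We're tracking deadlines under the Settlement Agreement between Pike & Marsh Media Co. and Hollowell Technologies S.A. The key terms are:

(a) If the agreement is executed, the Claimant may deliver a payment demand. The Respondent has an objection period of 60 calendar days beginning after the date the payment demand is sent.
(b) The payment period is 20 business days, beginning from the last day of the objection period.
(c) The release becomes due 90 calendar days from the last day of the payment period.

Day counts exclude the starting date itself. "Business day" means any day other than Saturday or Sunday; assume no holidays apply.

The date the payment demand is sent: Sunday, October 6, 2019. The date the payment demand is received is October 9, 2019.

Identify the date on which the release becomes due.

April 1, 2020

The last day of the objection period: October 6, 2019 + 60 days = December 5, 2019.
The last day of the payment period: counting 20 business days from Thursday, December 5, 2019 (Dec 6, Dec 9, Dec 10, Dec 11, …, Dec 31, Jan 1, Jan 2, skipping weekends) reaches Thursday, January 2, 2020.
Adding 90 calendar days to January 2, 2020 gives April 1, 2020, which is the date on which the release becomes due.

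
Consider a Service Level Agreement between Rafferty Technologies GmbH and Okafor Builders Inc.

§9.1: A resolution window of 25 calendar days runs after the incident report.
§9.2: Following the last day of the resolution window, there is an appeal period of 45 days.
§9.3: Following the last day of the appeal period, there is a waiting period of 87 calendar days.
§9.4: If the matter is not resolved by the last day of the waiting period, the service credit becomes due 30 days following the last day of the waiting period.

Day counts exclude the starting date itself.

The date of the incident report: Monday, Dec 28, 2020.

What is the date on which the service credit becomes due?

Jul 3, 2021

The last day of the resolution window: Dec 28, 2020 + 25 days = Jan 22, 2021.
Adding 45 calendar days to Jan 22, 2021 gives Mar 8, 2021, which is the last day of the appeal period.
The last day of the waiting period: 87 calendar days after Mar 8, 2021 is Jun 3, 2021.
The date on which the service credit becomes due: Jun 3, 2021 + 30 days = Jul 3, 2021.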